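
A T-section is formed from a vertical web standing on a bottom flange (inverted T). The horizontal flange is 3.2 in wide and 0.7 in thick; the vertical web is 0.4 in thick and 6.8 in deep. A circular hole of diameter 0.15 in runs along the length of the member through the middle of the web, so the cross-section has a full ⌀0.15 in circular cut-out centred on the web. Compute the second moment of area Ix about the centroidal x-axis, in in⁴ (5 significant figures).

Ix ≈ 27.796 in⁴

Treat the section as a set of non-overlapping primitives; coordinates are from the bounding-box lower-left.
Flange: 3.2 × 0.7, A = 2.24 in², y = 0.35 in, Ī = 0.09146667 in⁴.
Web: 0.4 × 6.8, A = 2.72 in², y = 4.1 in, Ī = 10.48107 in⁴.
Hole (subtracted): ⌀0.15, A = 0.01767146 in², y = 4.1 in, Ī = 0.00002485049 in⁴.
Centroid: ȳ = ΣA·y / ΣA = 2.400396 in.
Transfer each piece to the centroidal x-axis using Ī + A·d² with d = y − 2.400396:
  flange: d = -2.050396 in → contributes +9.508706 in⁴
  web: d = 1.699604 in → contributes +18.3382 in⁴
  hole: d = 1.699604 in → contributes −0.05107156 in⁴
Total I = 27.79584 in⁴.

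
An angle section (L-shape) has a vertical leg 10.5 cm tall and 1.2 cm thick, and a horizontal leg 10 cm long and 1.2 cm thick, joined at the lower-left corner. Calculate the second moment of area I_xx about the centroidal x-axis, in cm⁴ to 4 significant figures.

I_xx ≈ 241.3 cm⁴

Break the section into simple shapes (no overlaps), measuring from the bottom-left corner of the bounding box.
Vertical leg: 1.2 × 10.5, A = 12.6 cm², y = 5.25 cm, Ī = 115.763 cm⁴.
Horizontal leg (remainder): 8.8 × 1.2, A = 10.56 cm², y = 0.6 cm, Ī = 1.2672 cm⁴.
Centroid: ȳ = ΣA·y / ΣA = 3.12979 cm.
Transfer each piece to the centroidal x-axis using Ī + A·d² with d = y − 3.12979:
  vertical leg: d = 2.12021 cm → contributes +172.403 cm⁴
  horizontal leg (remainder): d = -2.52979 cm → contributes +68.8496 cm⁴
Total I = 241.253 cm⁴.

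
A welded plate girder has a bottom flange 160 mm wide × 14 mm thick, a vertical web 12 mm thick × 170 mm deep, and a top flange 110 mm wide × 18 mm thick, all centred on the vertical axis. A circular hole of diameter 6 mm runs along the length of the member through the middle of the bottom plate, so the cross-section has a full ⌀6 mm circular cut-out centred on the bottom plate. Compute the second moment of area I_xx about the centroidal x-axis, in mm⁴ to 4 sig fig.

Treat the section as a set of non-overlapping primitives; coordinates are from the bounding-box lower-left.
Bottom plate: 160 × 14, A = 2 240 mm², y = 7 mm, Ī = 36586.7 mm⁴.
Web plate: 12 × 170, A = 2 040 mm², y = 99 mm, Ī = 4 913 000 mm⁴.
Top plate: 110 × 18, A = 1 980 mm², y = 193 mm, Ī = 53 460 mm⁴.
Hole (subtracted): ⌀6, A = 28.2743 mm², y = 7 mm, Ī = 63.6173 mm⁴.
Centroid: ȳ = ΣA·y / ΣA = 96.2145 mm.
Transfer each piece to the centroidal x-axis using Ī + A·d² with d = y − 96.2145:
  bottom plate: d = -89.2145 mm → contributes +17 865 237 mm⁴
  web plate: d = 2.78555 mm → contributes +4 928 829 mm⁴
  top plate: d = 96.7855 mm → contributes +18 600 995 mm⁴
  hole: d = -89.2145 mm → contributes −225 105 mm⁴
Total I = 41 169 955 mm⁴.

I_xx ≈ 4.117 × 10⁷ mm⁴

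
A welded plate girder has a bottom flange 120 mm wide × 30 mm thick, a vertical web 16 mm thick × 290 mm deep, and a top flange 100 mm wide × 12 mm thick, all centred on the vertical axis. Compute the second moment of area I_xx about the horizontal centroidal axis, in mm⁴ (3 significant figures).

Treat the section as a set of non-overlapping primitives; coordinates are from the bounding-box lower-left.
Bottom plate: 120 × 30, A = 3 600 mm², y = 15 mm, Ī = 270 000 mm⁴.
Web plate: 16 × 290, A = 4 640 mm², y = 175 mm, Ī = 32 518 667 mm⁴.
Top plate: 100 × 12, A = 1 200 mm², y = 326 mm, Ī = 14 400 mm⁴.
Centroid: ȳ = ΣA·y / ΣA = 133.18 mm.
Transfer each piece to the horizontal centroidal axis using Ī + A·d² with d = y − 133.18:
  bottom plate: d = -118.18 mm → contributes +50 547 714 mm⁴
  web plate: d = 41.822 mm → contributes +40 634 410 mm⁴
  top plate: d = 192.82 mm → contributes +44 630 804 mm⁴
Total I = 135 812 928 mm⁴.

I_xx ≈ 1.36 × 10⁸ mm⁴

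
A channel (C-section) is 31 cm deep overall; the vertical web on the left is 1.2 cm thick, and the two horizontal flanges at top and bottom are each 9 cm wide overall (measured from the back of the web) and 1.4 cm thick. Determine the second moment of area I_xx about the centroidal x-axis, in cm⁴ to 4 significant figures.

I_xx ≈ 7767 cm⁴

Split into non-overlapping primitives; take the origin at the lower-left of the bounding box.
Web: 1.2 × 31, A = 37.2 cm², y = 15.5 cm, Ī = 2979.1 cm⁴.
Top flange (beyond web): 7.8 × 1.4, A = 10.92 cm², y = 30.3 cm, Ī = 1.7836 cm⁴.
Bottom flange (beyond web): 7.8 × 1.4, A = 10.92 cm², y = 0.7 cm, Ī = 1.7836 cm⁴.
By symmetry the centroid is at mid-height, ȳ = 15.5 cm.
Transfer each piece to the centroidal x-axis using Ī + A·d² with d = y − 15.5:
  web: d = 0 cm → contributes +2979.1 cm⁴
  top flange (beyond web): d = 14.8 cm → contributes +2393.7 cm⁴
  bottom flange (beyond web): d = -14.8 cm → contributes +2393.7 cm⁴
Total I = 7766.5 cm⁴.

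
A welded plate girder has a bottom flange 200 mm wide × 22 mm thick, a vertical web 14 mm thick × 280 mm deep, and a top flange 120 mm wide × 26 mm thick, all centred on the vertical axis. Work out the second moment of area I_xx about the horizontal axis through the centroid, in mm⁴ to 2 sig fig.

Break the section into simple shapes (no overlaps), measuring from the bottom-left corner of the bounding box.
Bottom plate: 200 × 22, A = 4 400 mm², y = 11 mm, Ī = 177 467 mm⁴.
Web plate: 14 × 280, A = 3 920 mm², y = 162 mm, Ī = 25 610 667 mm⁴.
Top plate: 120 × 26, A = 3 120 mm², y = 315 mm, Ī = 175 760 mm⁴.
Centroid: ȳ = ΣA·y / ΣA = 145.7 mm.
Transfer each piece to the horizontal axis through the centroid using Ī + A·d² with d = y − 145.7:
  bottom plate: d = -134.7 mm → contributes +79 952 620 mm⁴
  web plate: d = 16.35 mm → contributes +26 658 526 mm⁴
  top plate: d = 169.3 mm → contributes +89 655 189 mm⁴
Total I = 196 266 335 mm⁴.

I_xx ≈ 2.0 × 10⁸ mm⁴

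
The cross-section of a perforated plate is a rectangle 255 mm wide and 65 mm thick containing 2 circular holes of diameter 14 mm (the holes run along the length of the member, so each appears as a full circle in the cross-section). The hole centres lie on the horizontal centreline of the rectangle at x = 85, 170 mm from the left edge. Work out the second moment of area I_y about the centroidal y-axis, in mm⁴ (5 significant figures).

Decompose the section into non-overlapping parts with the origin at the bottom-left of its bounding rectangle.
Plate: 255 × 65, A = 16 575 mm², x = 127.5 mm, Ī = 89 815 781 mm⁴.
Hole 1 (subtracted): ⌀14, A = 153.938 mm², x = 85 mm, Ī = 1885.741 mm⁴.
Hole 2 (subtracted): ⌀14, A = 153.938 mm², x = 170 mm, Ī = 1885.741 mm⁴.
By symmetry the centroid is at mid-width, x̄ = 127.5 mm.
Transfer each piece to the centroidal y-axis using Ī + A·d² with d = x − 127.5:
  plate: d = 0 mm → contributes +89 815 781 mm⁴
  hole 1: d = -42.5 mm → contributes −279936.3 mm⁴
  hole 2: d = 42.5 mm → contributes −279936.3 mm⁴
Total I = 89 255 909 mm⁴.

I_y ≈ 8.9256 × 10⁷ mm⁴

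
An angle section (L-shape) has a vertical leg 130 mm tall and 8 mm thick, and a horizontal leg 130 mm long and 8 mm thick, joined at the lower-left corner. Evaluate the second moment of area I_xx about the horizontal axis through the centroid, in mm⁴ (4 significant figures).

I_xx ≈ 3.343 × 10⁶ mm⁴

Break the section into simple shapes (no overlaps), measuring from the bottom-left corner of the bounding box.
Vertical leg: 8 × 130, A = 1 040 mm², y = 65 mm, Ī = 1 464 667 mm⁴.
Horizontal leg (remainder): 122 × 8, A = 976 mm², y = 4 mm, Ī = 5205.33 mm⁴.
Centroid: ȳ = ΣA·y / ΣA = 35.4683 mm.
Transfer each piece to the horizontal axis through the centroid using Ī + A·d² with d = y − 35.4683:
  vertical leg: d = 29.5317 mm → contributes +2 371 676 mm⁴
  horizontal leg (remainder): d = -31.4683 mm → contributes +971 690 mm⁴
Total I = 3 343 366 mm⁴.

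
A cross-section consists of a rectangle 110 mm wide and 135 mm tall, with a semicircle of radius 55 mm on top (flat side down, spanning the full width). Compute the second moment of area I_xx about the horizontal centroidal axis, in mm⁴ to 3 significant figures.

I_xx ≈ 5.33 × 10⁷ mm⁴

Break the section into simple shapes (no overlaps), measuring from the bottom-left corner of the bounding box.
Rectangular body: 110 × 135, A = 14 850 mm², y = 67.5 mm, Ī = 22 553 438 mm⁴.
Semicircular cap: semicircle r = 55, A = 4751.7 mm², y = 158.34 mm, Ī = 1 004 345 mm⁴.
Centroid: ȳ = ΣA·y / ΣA = 89.521 mm.
Transfer each piece to the horizontal centroidal axis using Ī + A·d² with d = y − 89.521:
  rectangular body: d = -22.021 mm → contributes +29 754 749 mm⁴
  semicircular cap: d = 68.821 mm → contributes +23 510 060 mm⁴
Total I = 53 264 809 mm⁴.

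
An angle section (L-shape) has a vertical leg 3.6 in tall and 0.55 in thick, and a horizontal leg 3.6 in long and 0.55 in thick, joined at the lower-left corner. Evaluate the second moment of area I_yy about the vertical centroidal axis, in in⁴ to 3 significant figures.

I_yy ≈ 4.29 in⁴

Split into non-overlapping primitives; take the origin at the lower-left of the bounding box.
Vertical leg: 0.55 × 3.6, A = 1.98 in², x = 0.275 in, Ī = 0.049913 in⁴.
Horizontal leg (remainder): 3.05 × 0.55, A = 1.6775 in², x = 2.075 in, Ī = 1.3004 in⁴.
Centroid: x̄ = ΣA·x / ΣA = 1.1006 in.
Transfer each piece to the vertical centroidal axis using Ī + A·d² with d = x − 1.1006:
  vertical leg: d = -0.82556 in → contributes +1.3994 in⁴
  horizontal leg (remainder): d = 0.97444 in → contributes +2.8932 in⁴
Total I = 4.2926 in⁴.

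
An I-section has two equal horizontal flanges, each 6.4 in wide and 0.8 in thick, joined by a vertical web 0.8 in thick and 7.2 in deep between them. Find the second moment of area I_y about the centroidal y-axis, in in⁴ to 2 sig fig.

Decompose the section into non-overlapping parts with the origin at the bottom-left of its bounding rectangle.
Bottom flange: 6.4 × 0.8, A = 5.12 in², x = 3.2 in, Ī = 17.48 in⁴.
Web: 0.8 × 7.2, A = 5.76 in², x = 3.2 in, Ī = 0.3072 in⁴.
Top flange: 6.4 × 0.8, A = 5.12 in², x = 3.2 in, Ī = 17.48 in⁴.
By symmetry the centroid is at mid-width, x̄ = 3.2 in.
All pieces are centred on the centroidal y-axis, so I = ΣĪ = 35.26 in⁴.

I_y ≈ 35 in⁴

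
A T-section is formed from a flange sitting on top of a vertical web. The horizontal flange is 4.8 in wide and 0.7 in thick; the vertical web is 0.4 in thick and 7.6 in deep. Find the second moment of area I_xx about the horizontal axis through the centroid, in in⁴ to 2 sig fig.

Decompose the section into non-overlapping parts with the origin at the bottom-left of its bounding rectangle.
Flange: 4.8 × 0.7, A = 3.36 in², y = 7.95 in, Ī = 0.1372 in⁴.
Web: 0.4 × 7.6, A = 3.04 in², y = 3.8 in, Ī = 14.63 in⁴.
Centroid: ȳ = ΣA·y / ΣA = 5.979 in.
Transfer each piece to the horizontal axis through the centroid using Ī + A·d² with d = y − 5.979:
  flange: d = 1.971 in → contributes +13.19 in⁴
  web: d = -2.179 in → contributes +29.06 in⁴
Total I = 42.26 in⁴.

I_xx ≈ 42 in⁴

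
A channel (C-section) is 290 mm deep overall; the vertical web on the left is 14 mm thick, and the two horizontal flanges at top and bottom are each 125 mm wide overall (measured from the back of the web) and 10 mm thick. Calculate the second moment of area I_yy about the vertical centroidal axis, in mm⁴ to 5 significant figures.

Treat the section as a set of non-overlapping primitives; coordinates are from the bounding-box lower-left.
Web: 14 × 290, A = 4 060 mm², x = 7 mm, Ī = 66313.33 mm⁴.
Top flange (beyond web): 111 × 10, A = 1 110 mm², x = 69.5 mm, Ī = 1 139 693 mm⁴.
Bottom flange (beyond web): 111 × 10, A = 1 110 mm², x = 69.5 mm, Ī = 1 139 693 mm⁴.
Centroid: x̄ = ΣA·x / ΣA = 29.09395 mm.
Transfer each piece to the vertical centroidal axis using Ī + A·d² with d = x − 29.09395:
  web: d = -22.09395 mm → contributes +2 048 172 mm⁴
  top flange (beyond web): d = 40.40605 mm → contributes +2 951 933 mm⁴
  bottom flange (beyond web): d = 40.40605 mm → contributes +2 951 933 mm⁴
Total I = 7 952 038 mm⁴.

I_yy ≈ 7.9520 × 10⁶ mm⁴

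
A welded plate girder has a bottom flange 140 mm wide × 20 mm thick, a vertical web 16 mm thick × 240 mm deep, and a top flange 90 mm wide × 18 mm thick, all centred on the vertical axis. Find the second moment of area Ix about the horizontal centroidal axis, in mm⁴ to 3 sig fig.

Ix ≈ 8.99 × 10⁷ mm⁴

Break the section into simple shapes (no overlaps), measuring from the bottom-left corner of the bounding box.
Bottom plate: 140 × 20, A = 2 800 mm², y = 10 mm, Ī = 93 333 mm⁴.
Web plate: 16 × 240, A = 3 840 mm², y = 140 mm, Ī = 18 432 000 mm⁴.
Top plate: 90 × 18, A = 1 620 mm², y = 269 mm, Ī = 43 740 mm⁴.
Centroid: ȳ = ΣA·y / ΣA = 121.23 mm.
Transfer each piece to the horizontal centroidal axis using Ī + A·d² with d = y − 121.23:
  bottom plate: d = -111.23 mm → contributes +34 736 773 mm⁴
  web plate: d = 18.768 mm → contributes +19 784 529 mm⁴
  top plate: d = 147.77 mm → contributes +35 416 845 mm⁴
Total I = 89 938 147 mm⁴.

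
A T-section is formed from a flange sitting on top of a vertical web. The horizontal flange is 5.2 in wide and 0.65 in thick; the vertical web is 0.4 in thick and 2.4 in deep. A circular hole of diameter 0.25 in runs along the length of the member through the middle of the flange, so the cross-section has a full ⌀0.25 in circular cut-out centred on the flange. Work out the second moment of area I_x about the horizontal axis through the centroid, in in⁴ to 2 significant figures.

Treat the section as a set of non-overlapping primitives; coordinates are from the bounding-box lower-left.
Flange: 5.2 × 0.65, A = 3.38 in², y = 2.725 in, Ī = 0.119 in⁴.
Web: 0.4 × 2.4, A = 0.96 in², y = 1.2 in, Ī = 0.4608 in⁴.
Hole (subtracted): ⌀0.25, A = 0.04909 in², y = 2.725 in, Ī = 0.0001917 in⁴.
Centroid: ȳ = ΣA·y / ΣA = 2.384 in.
Transfer each piece to the horizontal axis through the centroid using Ī + A·d² with d = y − 2.384:
  flange: d = 0.3412 in → contributes +0.5125 in⁴
  web: d = -1.184 in → contributes +1.806 in⁴
  hole: d = 0.3412 in → contributes −0.005906 in⁴
Total I = 2.313 in⁴.

I_x ≈ 2.3 in⁴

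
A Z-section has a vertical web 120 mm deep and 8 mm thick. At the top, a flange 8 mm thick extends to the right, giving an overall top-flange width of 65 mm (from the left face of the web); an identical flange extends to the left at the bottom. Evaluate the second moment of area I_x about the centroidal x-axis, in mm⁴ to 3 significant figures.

Split into non-overlapping primitives; take the origin at the lower-left of the bounding box.
Web: 8 × 120, A = 960 mm², y = 60 mm, Ī = 1 152 000 mm⁴.
Top flange (beyond web): 57 × 8, A = 456 mm², y = 116 mm, Ī = 2 432 mm⁴.
Bottom flange (beyond web): 57 × 8, A = 456 mm², y = 4 mm, Ī = 2 432 mm⁴.
Centroid: ȳ = ΣA·y / ΣA = 60 mm.
Transfer each piece to the centroidal x-axis using Ī + A·d² with d = y − 60:
  web: d = 0 mm → contributes +1 152 000 mm⁴
  top flange (beyond web): d = 56 mm → contributes +1 432 448 mm⁴
  bottom flange (beyond web): d = -56 mm → contributes +1 432 448 mm⁴
Total I = 4 016 896 mm⁴.

I_x ≈ 4.02 × 10⁶ mm⁴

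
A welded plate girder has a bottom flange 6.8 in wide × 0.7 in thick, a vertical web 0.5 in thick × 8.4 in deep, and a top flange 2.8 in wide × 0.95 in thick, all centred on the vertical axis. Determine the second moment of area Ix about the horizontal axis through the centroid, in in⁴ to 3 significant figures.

Decompose the section into non-overlapping parts with the origin at the bottom-left of its bounding rectangle.
Bottom plate: 6.8 × 0.7, A = 4.76 in², y = 0.35 in, Ī = 0.19437 in⁴.
Web plate: 0.5 × 8.4, A = 4.2 in², y = 4.9 in, Ī = 24.696 in⁴.
Top plate: 2.8 × 0.95, A = 2.66 in², y = 9.575 in, Ī = 0.20005 in⁴.
Centroid: ȳ = ΣA·y / ΣA = 4.1063 in.
Transfer each piece to the horizontal axis through the centroid using Ī + A·d² with d = y − 4.1063:
  bottom plate: d = -3.7563 in → contributes +67.358 in⁴
  web plate: d = 0.79367 in → contributes +27.342 in⁴
  top plate: d = 5.4687 in → contributes +79.751 in⁴
Total I = 174.45 in⁴.

Ix ≈ 174 in⁴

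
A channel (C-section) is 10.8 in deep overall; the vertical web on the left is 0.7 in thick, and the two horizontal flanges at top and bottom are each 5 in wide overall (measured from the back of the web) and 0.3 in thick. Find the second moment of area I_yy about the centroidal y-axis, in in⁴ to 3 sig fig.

I_yy ≈ 16.3 in⁴

Decompose the section into non-overlapping parts with the origin at the bottom-left of its bounding rectangle.
Web: 0.7 × 10.8, A = 7.56 in², x = 0.35 in, Ī = 0.3087 in⁴.
Top flange (beyond web): 4.3 × 0.3, A = 1.29 in², x = 2.85 in, Ī = 1.9877 in⁴.
Bottom flange (beyond web): 4.3 × 0.3, A = 1.29 in², x = 2.85 in, Ī = 1.9877 in⁴.
Centroid: x̄ = ΣA·x / ΣA = 0.98609 in.
Transfer each piece to the centroidal y-axis using Ī + A·d² with d = x − 0.98609:
  web: d = -0.63609 in → contributes +3.3676 in⁴
  top flange (beyond web): d = 1.8639 in → contributes +6.4693 in⁴
  bottom flange (beyond web): d = 1.8639 in → contributes +6.4693 in⁴
Total I = 16.306 in⁴.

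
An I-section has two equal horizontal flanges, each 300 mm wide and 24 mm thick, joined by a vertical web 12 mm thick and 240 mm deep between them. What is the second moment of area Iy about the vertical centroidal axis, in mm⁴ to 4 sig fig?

Split into non-overlapping primitives; take the origin at the lower-left of the bounding box.
Bottom flange: 300 × 24, A = 7 200 mm², x = 150 mm, Ī = 54 000 000 mm⁴.
Web: 12 × 240, A = 2 880 mm², x = 150 mm, Ī = 34 560 mm⁴.
Top flange: 300 × 24, A = 7 200 mm², x = 150 mm, Ī = 54 000 000 mm⁴.
By symmetry the centroid is at mid-width, x̄ = 150 mm.
All pieces are centred on the vertical centroidal axis, so I = ΣĪ = 108 034 560 mm⁴.

Iy ≈ 1.080 × 10⁸ mm⁴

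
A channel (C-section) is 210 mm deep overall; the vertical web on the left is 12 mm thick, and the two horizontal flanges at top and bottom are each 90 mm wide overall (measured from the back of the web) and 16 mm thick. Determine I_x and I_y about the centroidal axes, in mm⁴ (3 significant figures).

I_x ≈ 3.28 × 10⁷ mm⁴, I_y ≈ 3.84 × 10⁶ mm⁴

Split into non-overlapping primitives; take the origin at the lower-left of the bounding box.
Web: 12 × 210, A = 2 520 mm², y = 105 mm, Ī = 9 261 000 mm⁴.
Top flange (beyond web): 78 × 16, A = 1 248 mm², y = 202 mm, Ī = 26 624 mm⁴.
Bottom flange (beyond web): 78 × 16, A = 1 248 mm², y = 8 mm, Ī = 26 624 mm⁴.
By symmetry the centroid is at mid-height, ȳ = 105 mm.
Transfer each piece to the centroidal x-axis using Ī + A·d² with d = y − 105:
  web: d = 0 mm → contributes +9 261 000 mm⁴
  top flange (beyond web): d = 97 mm → contributes +11 769 056 mm⁴
  bottom flange (beyond web): d = -97 mm → contributes +11 769 056 mm⁴
Total I = 32 799 112 mm⁴.
For the y-axis: x̄ = 28.392 mm.
Repeating about the centroidal y-axis gives I_y = 3 835 004 mm⁴.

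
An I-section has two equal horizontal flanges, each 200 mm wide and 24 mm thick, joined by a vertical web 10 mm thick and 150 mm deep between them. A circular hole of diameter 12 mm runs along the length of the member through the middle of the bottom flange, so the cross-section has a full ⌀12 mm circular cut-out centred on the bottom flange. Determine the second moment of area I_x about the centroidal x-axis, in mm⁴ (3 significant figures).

Treat the section as a set of non-overlapping primitives; coordinates are from the bounding-box lower-left.
Bottom flange: 200 × 24, A = 4 800 mm², y = 12 mm, Ī = 230 400 mm⁴.
Web: 10 × 150, A = 1 500 mm², y = 99 mm, Ī = 2 812 500 mm⁴.
Top flange: 200 × 24, A = 4 800 mm², y = 186 mm, Ī = 230 400 mm⁴.
Hole (subtracted): ⌀12, A = 113.1 mm², y = 12 mm, Ī = 1017.9 mm⁴.
Centroid: ȳ = ΣA·y / ΣA = 99.896 mm.
Transfer each piece to the centroidal x-axis using Ī + A·d² with d = y − 99.896:
  bottom flange: d = -87.896 mm → contributes +37 313 424 mm⁴
  web: d = -0.89556 mm → contributes +2 813 703 mm⁴
  top flange: d = 86.104 mm → contributes +35 817 475 mm⁴
  hole: d = -87.896 mm → contributes −874 766 mm⁴
Total I = 75 069 837 mm⁴.

I_x ≈ 7.51 × 10⁷ mm⁴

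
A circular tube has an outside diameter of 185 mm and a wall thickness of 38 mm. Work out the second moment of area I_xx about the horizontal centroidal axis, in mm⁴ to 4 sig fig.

Split into non-overlapping primitives; take the origin at the lower-left of the bounding box.
Outer circle: ⌀185, A = 26880.3 mm², y = 92.5 mm, Ī = 57 498 539 mm⁴.
Bore (subtracted): ⌀109, A = 9331.32 mm², y = 92.5 mm, Ī = 6 929 085 mm⁴.
By symmetry the centroid is at mid-height, ȳ = 92.5 mm.
All pieces are centred on the horizontal centroidal axis, so I = ΣĪ (holes subtracted) = 50 569 454 mm⁴.

I_xx ≈ 5.057 × 10⁷ mm⁴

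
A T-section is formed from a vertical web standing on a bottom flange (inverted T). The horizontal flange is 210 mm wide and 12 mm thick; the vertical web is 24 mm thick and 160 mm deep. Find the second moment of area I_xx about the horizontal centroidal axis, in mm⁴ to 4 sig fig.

Decompose the section into non-overlapping parts with the origin at the bottom-left of its bounding rectangle.
Flange: 210 × 12, A = 2 520 mm², y = 6 mm, Ī = 30 240 mm⁴.
Web: 24 × 160, A = 3 840 mm², y = 92 mm, Ī = 8 192 000 mm⁴.
Centroid: ȳ = ΣA·y / ΣA = 57.9245 mm.
Transfer each piece to the horizontal centroidal axis using Ī + A·d² with d = y − 57.9245:
  flange: d = -51.9245 mm → contributes +6 824 555 mm⁴
  web: d = 34.0755 mm → contributes +12 650 769 mm⁴
Total I = 19 475 324 mm⁴.

I_xx ≈ 1.948 × 10⁷ mm⁴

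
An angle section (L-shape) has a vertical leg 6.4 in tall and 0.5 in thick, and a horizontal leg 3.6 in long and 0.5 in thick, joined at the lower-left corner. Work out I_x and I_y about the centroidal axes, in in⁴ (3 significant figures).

Break the section into simple shapes (no overlaps), measuring from the bottom-left corner of the bounding box.
Vertical leg: 0.5 × 6.4, A = 3.2 in², y = 3.2 in, Ī = 10.923 in⁴.
Horizontal leg (remainder): 3.1 × 0.5, A = 1.55 in², y = 0.25 in, Ī = 0.032292 in⁴.
Centroid: ȳ = ΣA·y / ΣA = 2.2374 in.
Transfer each piece to the centroidal x-axis using Ī + A·d² with d = y − 2.2374:
  vertical leg: d = 0.96263 in → contributes +13.888 in⁴
  horizontal leg (remainder): d = -1.9874 in → contributes +6.1542 in⁴
Total I = 20.042 in⁴.
For the y-axis: x̄ = 0.83737 in.
Repeating about the centroidal y-axis gives I_y = 4.6912 in⁴.

I_x ≈ 20.0 in⁴, I_y ≈ 4.69 in⁴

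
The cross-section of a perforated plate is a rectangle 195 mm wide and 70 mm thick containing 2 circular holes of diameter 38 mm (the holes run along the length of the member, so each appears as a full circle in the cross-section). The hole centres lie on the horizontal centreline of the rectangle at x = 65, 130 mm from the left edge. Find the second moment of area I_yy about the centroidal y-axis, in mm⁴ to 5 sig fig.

I_yy ≈ 4.0653 × 10⁷ mm⁴

Treat the section as a set of non-overlapping primitives; coordinates are from the bounding-box lower-left.
Plate: 195 × 70, A = 13 650 mm², x = 97.5 mm, Ī = 43 253 438 mm⁴.
Hole 1 (subtracted): ⌀38, A = 1134.115 mm², x = 65 mm, Ī = 102353.9 mm⁴.
Hole 2 (subtracted): ⌀38, A = 1134.115 mm², x = 130 mm, Ī = 102353.9 mm⁴.
By symmetry the centroid is at mid-width, x̄ = 97.5 mm.
Transfer each piece to the centroidal y-axis using Ī + A·d² with d = x − 97.5:
  plate: d = 0 mm → contributes +43 253 438 mm⁴
  hole 1: d = -32.5 mm → contributes −1 300 263 mm⁴
  hole 2: d = 32.5 mm → contributes −1 300 263 mm⁴
Total I = 40 652 912 mm⁴.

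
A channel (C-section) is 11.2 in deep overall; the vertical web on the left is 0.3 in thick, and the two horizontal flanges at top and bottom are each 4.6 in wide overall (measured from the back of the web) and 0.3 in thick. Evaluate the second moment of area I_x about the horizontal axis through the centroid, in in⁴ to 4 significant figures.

Break the section into simple shapes (no overlaps), measuring from the bottom-left corner of the bounding box.
Web: 0.3 × 11.2, A = 3.36 in², y = 5.6 in, Ī = 35.1232 in⁴.
Top flange (beyond web): 4.3 × 0.3, A = 1.29 in², y = 11.05 in, Ī = 0.009675 in⁴.
Bottom flange (beyond web): 4.3 × 0.3, A = 1.29 in², y = 0.15 in, Ī = 0.009675 in⁴.
By symmetry the centroid is at mid-height, ȳ = 5.6 in.
Transfer each piece to the horizontal axis through the centroid using Ī + A·d² with d = y − 5.6:
  web: d = 0 in → contributes +35.1232 in⁴
  top flange (beyond web): d = 5.45 in → contributes +38.3259 in⁴
  bottom flange (beyond web): d = -5.45 in → contributes +38.3259 in⁴
Total I = 111.775 in⁴.

I_x ≈ 111.8 in⁴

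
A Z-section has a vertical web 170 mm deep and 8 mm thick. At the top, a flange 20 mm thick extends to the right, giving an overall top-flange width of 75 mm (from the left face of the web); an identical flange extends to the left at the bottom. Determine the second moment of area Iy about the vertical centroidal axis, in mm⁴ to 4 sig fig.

Iy ≈ 4.779 × 10⁶ mm⁴

Break the section into simple shapes (no overlaps), measuring from the bottom-left corner of the bounding box.
Web: 8 × 170, A = 1 360 mm², x = 71 mm, Ī = 7253.33 mm⁴.
Top flange (beyond web): 67 × 20, A = 1 340 mm², x = 108.5 mm, Ī = 501 272 mm⁴.
Bottom flange (beyond web): 67 × 20, A = 1 340 mm², x = 33.5 mm, Ī = 501 272 mm⁴.
Centroid: x̄ = ΣA·x / ΣA = 71 mm.
Transfer each piece to the vertical centroidal axis using Ī + A·d² with d = x − 71:
  web: d = 0 mm → contributes +7253.33 mm⁴
  top flange (beyond web): d = 37.5 mm → contributes +2 385 647 mm⁴
  bottom flange (beyond web): d = -37.5 mm → contributes +2 385 647 mm⁴
Total I = 4 778 547 mm⁴.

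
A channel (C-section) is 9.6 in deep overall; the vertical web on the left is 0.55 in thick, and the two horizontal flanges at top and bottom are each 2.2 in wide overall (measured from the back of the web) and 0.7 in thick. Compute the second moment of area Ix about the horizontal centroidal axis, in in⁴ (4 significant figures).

Ix ≈ 86.39 in⁴

Split into non-overlapping primitives; take the origin at the lower-left of the bounding box.
Web: 0.55 × 9.6, A = 5.28 in², y = 4.8 in, Ī = 40.5504 in⁴.
Top flange (beyond web): 1.65 × 0.7, A = 1.155 in², y = 9.25 in, Ī = 0.0471625 in⁴.
Bottom flange (beyond web): 1.65 × 0.7, A = 1.155 in², y = 0.35 in, Ī = 0.0471625 in⁴.
By symmetry the centroid is at mid-height, ȳ = 4.8 in.
Transfer each piece to the horizontal centroidal axis using Ī + A·d² with d = y − 4.8:
  web: d = 0 in → contributes +40.5504 in⁴
  top flange (beyond web): d = 4.45 in → contributes +22.9191 in⁴
  bottom flange (beyond web): d = -4.45 in → contributes +22.9191 in⁴
Total I = 86.3885 in⁴.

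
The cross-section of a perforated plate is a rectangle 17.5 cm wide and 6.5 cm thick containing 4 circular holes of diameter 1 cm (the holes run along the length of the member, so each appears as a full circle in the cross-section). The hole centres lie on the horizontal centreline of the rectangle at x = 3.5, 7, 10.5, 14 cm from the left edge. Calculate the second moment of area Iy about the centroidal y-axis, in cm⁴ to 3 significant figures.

Treat the section as a set of non-overlapping primitives; coordinates are from the bounding-box lower-left.
Plate: 17.5 × 6.5, A = 113.75 cm², x = 8.75 cm, Ī = 2 903 cm⁴.
Hole 1 (subtracted): ⌀1, A = 0.7854 cm², x = 3.5 cm, Ī = 0.049087 cm⁴.
Hole 2 (subtracted): ⌀1, A = 0.7854 cm², x = 7 cm, Ī = 0.049087 cm⁴.
Hole 3 (subtracted): ⌀1, A = 0.7854 cm², x = 10.5 cm, Ī = 0.049087 cm⁴.
Hole 4 (subtracted): ⌀1, A = 0.7854 cm², x = 14 cm, Ī = 0.049087 cm⁴.
By symmetry the centroid is at mid-width, x̄ = 8.75 cm.
Transfer each piece to the centroidal y-axis using Ī + A·d² with d = x − 8.75:
  plate: d = 0 cm → contributes +2 903 cm⁴
  hole 1: d = -5.25 cm → contributes −21.697 cm⁴
  hole 2: d = -1.75 cm → contributes −2.4544 cm⁴
  hole 3: d = 1.75 cm → contributes −2.4544 cm⁴
  hole 4: d = 5.25 cm → contributes −21.697 cm⁴
Total I = 2854.7 cm⁴.

Iy ≈ 2850 cm⁴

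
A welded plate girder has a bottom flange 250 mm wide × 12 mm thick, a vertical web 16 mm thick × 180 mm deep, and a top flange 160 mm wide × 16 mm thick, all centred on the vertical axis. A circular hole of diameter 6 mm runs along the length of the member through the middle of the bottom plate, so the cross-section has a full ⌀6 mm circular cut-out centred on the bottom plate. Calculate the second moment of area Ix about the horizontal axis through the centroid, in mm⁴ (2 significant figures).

Ix ≈ 6.0 × 10⁷ mm⁴

Decompose the section into non-overlapping parts with the origin at the bottom-left of its bounding rectangle.
Bottom plate: 250 × 12, A = 3 000 mm², y = 6 mm, Ī = 36 000 mm⁴.
Web plate: 16 × 180, A = 2 880 mm², y = 102 mm, Ī = 7 776 000 mm⁴.
Top plate: 160 × 16, A = 2 560 mm², y = 200 mm, Ī = 54 613 mm⁴.
Hole (subtracted): ⌀6, A = 28.27 mm², y = 6 mm, Ī = 63.62 mm⁴.
Centroid: ȳ = ΣA·y / ΣA = 97.91 mm.
Transfer each piece to the horizontal axis through the centroid using Ī + A·d² with d = y − 97.91:
  bottom plate: d = -91.91 mm → contributes +25 378 232 mm⁴
  web plate: d = 4.09 mm → contributes +7 824 182 mm⁴
  top plate: d = 102.1 mm → contributes +26 735 982 mm⁴
  hole: d = -91.91 mm → contributes −238 909 mm⁴
Total I = 59 699 487 mm⁴.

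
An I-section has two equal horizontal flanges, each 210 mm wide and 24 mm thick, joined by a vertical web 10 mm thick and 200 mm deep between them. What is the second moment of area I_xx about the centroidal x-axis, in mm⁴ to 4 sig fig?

I_xx ≈ 1.336 × 10⁸ mm⁴

Decompose the section into non-overlapping parts with the origin at the bottom-left of its bounding rectangle.
Bottom flange: 210 × 24, A = 5 040 mm², y = 12 mm, Ī = 241 920 mm⁴.
Web: 10 × 200, A = 2 000 mm², y = 124 mm, Ī = 6 666 667 mm⁴.
Top flange: 210 × 24, A = 5 040 mm², y = 236 mm, Ī = 241 920 mm⁴.
By symmetry the centroid is at mid-height, ȳ = 124 mm.
Transfer each piece to the centroidal x-axis using Ī + A·d² with d = y − 124:
  bottom flange: d = -112 mm → contributes +63 463 680 mm⁴
  web: d = 0 mm → contributes +6 666 667 mm⁴
  top flange: d = 112 mm → contributes +63 463 680 mm⁴
Total I = 133 594 027 mm⁴.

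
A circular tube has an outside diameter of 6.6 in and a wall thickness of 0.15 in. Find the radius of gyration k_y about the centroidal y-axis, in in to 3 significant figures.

k_y ≈ 2.28 in

Split into non-overlapping primitives; take the origin at the lower-left of the bounding box.
Outer circle: ⌀6.6, A = 34.212 in², x = 3.3 in, Ī = 93.142 in⁴.
Bore (subtracted): ⌀6.3, A = 31.172 in², x = 3.3 in, Ī = 77.327 in⁴.
By symmetry the centroid is at mid-width, x̄ = 3.3 in.
All pieces are centred on the centroidal y-axis, so I = ΣĪ (holes subtracted) = 15.815 in⁴.
Radius of gyration: k = √(I/A) = √(15.815 / 3.0395) = 2.281 in.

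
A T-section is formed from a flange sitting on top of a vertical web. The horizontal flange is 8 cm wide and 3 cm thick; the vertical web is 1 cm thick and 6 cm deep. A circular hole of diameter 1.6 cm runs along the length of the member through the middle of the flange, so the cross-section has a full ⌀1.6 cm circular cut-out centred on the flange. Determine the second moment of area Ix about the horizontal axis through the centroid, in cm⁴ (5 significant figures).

Treat the section as a set of non-overlapping primitives; coordinates are from the bounding-box lower-left.
Flange: 8 × 3, A = 24 cm², y = 7.5 cm, Ī = 18 cm⁴.
Web: 1 × 6, A = 6 cm², y = 3 cm, Ī = 18 cm⁴.
Hole (subtracted): ⌀1.6, A = 2.010619 cm², y = 7.5 cm, Ī = 0.3216991 cm⁴.
Centroid: ȳ = ΣA·y / ΣA = 6.535348 cm.
Transfer each piece to the horizontal axis through the centroid using Ī + A·d² with d = y − 6.535348:
  flange: d = 0.9646516 cm → contributes +40.33326 cm⁴
  web: d = -3.535348 cm → contributes +92.99213 cm⁴
  hole: d = 0.9646516 cm → contributes −2.192686 cm⁴
Total I = 131.1327 cm⁴.

Ix ≈ 131.13 cm⁴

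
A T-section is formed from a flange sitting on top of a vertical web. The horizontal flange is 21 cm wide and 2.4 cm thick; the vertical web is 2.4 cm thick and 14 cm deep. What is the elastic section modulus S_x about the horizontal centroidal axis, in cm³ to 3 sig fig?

S_x ≈ 162 cm³

Decompose the section into non-overlapping parts with the origin at the bottom-left of its bounding rectangle.
Flange: 21 × 2.4, A = 50.4 cm², y = 15.2 cm, Ī = 24.192 cm⁴.
Web: 2.4 × 14, A = 33.6 cm², y = 7 cm, Ī = 548.8 cm⁴.
Centroid: ȳ = ΣA·y / ΣA = 11.92 cm.
Transfer each piece to the horizontal centroidal axis using Ī + A·d² with d = y − 11.92:
  flange: d = 3.28 cm → contributes +566.42 cm⁴
  web: d = -4.92 cm → contributes +1362.1 cm⁴
Total I = 1928.6 cm⁴.
Extreme fibre distance c = 11.92 cm; S = I/c = 161.79 cm³.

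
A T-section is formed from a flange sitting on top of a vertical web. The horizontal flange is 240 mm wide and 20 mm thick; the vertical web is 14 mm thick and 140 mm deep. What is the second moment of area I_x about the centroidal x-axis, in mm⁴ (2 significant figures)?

I_x ≈ 1.2 × 10⁷ mm⁴

Decompose the section into non-overlapping parts with the origin at the bottom-left of its bounding rectangle.
Flange: 240 × 20, A = 4 800 mm², y = 150 mm, Ī = 160 000 mm⁴.
Web: 14 × 140, A = 1 960 mm², y = 70 mm, Ī = 3 201 333 mm⁴.
Centroid: ȳ = ΣA·y / ΣA = 126.8 mm.
Transfer each piece to the centroidal x-axis using Ī + A·d² with d = y − 126.8:
  flange: d = 23.2 mm → contributes +2 742 498 mm⁴
  web: d = -56.8 mm → contributes +9 525 818 mm⁴
Total I = 12 268 316 mm⁴.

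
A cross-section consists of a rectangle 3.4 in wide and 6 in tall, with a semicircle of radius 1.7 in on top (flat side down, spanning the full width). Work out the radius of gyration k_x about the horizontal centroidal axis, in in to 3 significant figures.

k_x ≈ 2.13 in

Decompose the section into non-overlapping parts with the origin at the bottom-left of its bounding rectangle.
Rectangular body: 3.4 × 6, A = 20.4 in², y = 3 in, Ī = 61.2 in⁴.
Semicircular cap: semicircle r = 1.7, A = 4.5396 in², y = 6.7215 in, Ī = 0.9167 in⁴.
Centroid: ȳ = ΣA·y / ΣA = 3.6774 in.
Transfer each piece to the horizontal centroidal axis using Ī + A·d² with d = y − 3.6774:
  rectangular body: d = -0.6774 in → contributes +70.561 in⁴
  semicircular cap: d = 3.0441 in → contributes +42.983 in⁴
Total I = 113.54 in⁴.
Radius of gyration: k = √(I/A) = √(113.54 / 24.94) = 2.1337 in.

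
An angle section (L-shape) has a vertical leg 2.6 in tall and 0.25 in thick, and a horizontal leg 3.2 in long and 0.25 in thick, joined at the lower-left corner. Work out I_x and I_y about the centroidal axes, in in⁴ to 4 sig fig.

I_x ≈ 0.8470 in⁴, I_y ≈ 1.423 in⁴

Treat the section as a set of non-overlapping primitives; coordinates are from the bounding-box lower-left.
Vertical leg: 0.25 × 2.6, A = 0.65 in², y = 1.3 in, Ī = 0.366167 in⁴.
Horizontal leg (remainder): 2.95 × 0.25, A = 0.7375 in², y = 0.125 in, Ī = 0.00384115 in⁴.
Centroid: ȳ = ΣA·y / ΣA = 0.67545 in.
Transfer each piece to the centroidal x-axis using Ī + A·d² with d = y − 0.67545:
  vertical leg: d = 0.62455 in → contributes +0.619707 in⁴
  horizontal leg (remainder): d = -0.55045 in → contributes +0.2273 in⁴
Total I = 0.847008 in⁴.
For the y-axis: x̄ = 0.97545 in.
Repeating about the centroidal y-axis gives I_y = 1.4227 in⁴.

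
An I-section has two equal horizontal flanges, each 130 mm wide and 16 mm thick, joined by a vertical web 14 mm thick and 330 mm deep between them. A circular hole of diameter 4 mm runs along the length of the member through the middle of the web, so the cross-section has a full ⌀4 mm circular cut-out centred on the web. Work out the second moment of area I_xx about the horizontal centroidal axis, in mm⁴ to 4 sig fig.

I_xx ≈ 1.665 × 10⁸ mm⁴

Break the section into simple shapes (no overlaps), measuring from the bottom-left corner of the bounding box.
Bottom flange: 130 × 16, A = 2 080 mm², y = 8 mm, Ī = 44373.3 mm⁴.
Web: 14 × 330, A = 4 620 mm², y = 181 mm, Ī = 41 926 500 mm⁴.
Top flange: 130 × 16, A = 2 080 mm², y = 354 mm, Ī = 44373.3 mm⁴.
Hole (subtracted): ⌀4, A = 12.5664 mm², y = 181 mm, Ī = 12.5664 mm⁴.
By symmetry the centroid is at mid-height, ȳ = 181 mm.
Transfer each piece to the horizontal centroidal axis using Ī + A·d² with d = y − 181:
  bottom flange: d = -173 mm → contributes +62 296 693 mm⁴
  web: d = 0 mm → contributes +41 926 500 mm⁴
  top flange: d = 173 mm → contributes +62 296 693 mm⁴
  hole: d = 0 mm → contributes −12.5664 mm⁴
Total I = 166 519 874 mm⁴.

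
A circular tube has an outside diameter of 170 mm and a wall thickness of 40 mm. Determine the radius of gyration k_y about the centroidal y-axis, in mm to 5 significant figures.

Split into non-overlapping primitives; take the origin at the lower-left of the bounding box.
Outer circle: ⌀170, A = 22698.01 mm², x = 85 mm, Ī = 40 998 275 mm⁴.
Bore (subtracted): ⌀90, A = 6361.725 mm², x = 85 mm, Ī = 3 220 623 mm⁴.
By symmetry the centroid is at mid-width, x̄ = 85 mm.
All pieces are centred on the centroidal y-axis, so I = ΣĪ (holes subtracted) = 37 777 652 mm⁴.
Radius of gyration: k = √(I/A) = √(37 777 652 / 16336.28) = 48.08846 mm.

k_y ≈ 48.088 mm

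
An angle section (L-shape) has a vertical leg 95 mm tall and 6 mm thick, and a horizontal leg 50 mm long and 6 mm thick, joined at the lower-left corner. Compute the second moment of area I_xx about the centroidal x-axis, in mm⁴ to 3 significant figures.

Decompose the section into non-overlapping parts with the origin at the bottom-left of its bounding rectangle.
Vertical leg: 6 × 95, A = 570 mm², y = 47.5 mm, Ī = 428 688 mm⁴.
Horizontal leg (remainder): 44 × 6, A = 264 mm², y = 3 mm, Ī = 792 mm⁴.
Centroid: ȳ = ΣA·y / ΣA = 33.414 mm.
Transfer each piece to the centroidal x-axis using Ī + A·d² with d = y − 33.414:
  vertical leg: d = 14.086 mm → contributes +541 790 mm⁴
  horizontal leg (remainder): d = -30.414 mm → contributes +244 990 mm⁴
Total I = 786 779 mm⁴.

I_xx ≈ 7.87 × 10⁵ mm⁴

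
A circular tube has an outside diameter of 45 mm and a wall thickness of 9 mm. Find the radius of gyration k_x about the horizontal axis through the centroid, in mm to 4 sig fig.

Treat the section as a set of non-overlapping primitives; coordinates are from the bounding-box lower-left.
Outer circle: ⌀45, A = 1590.43 mm², y = 22.5 mm, Ī = 201 289 mm⁴.
Bore (subtracted): ⌀27, A = 572.555 mm², y = 22.5 mm, Ī = 26 087 mm⁴.
By symmetry the centroid is at mid-height, ȳ = 22.5 mm.
All pieces are centred on the horizontal axis through the centroid, so I = ΣĪ (holes subtracted) = 175 202 mm⁴.
Radius of gyration: k = √(I/A) = √(175 202 / 1017.88) = 13.1196 mm.

k_x ≈ 13.12 mm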